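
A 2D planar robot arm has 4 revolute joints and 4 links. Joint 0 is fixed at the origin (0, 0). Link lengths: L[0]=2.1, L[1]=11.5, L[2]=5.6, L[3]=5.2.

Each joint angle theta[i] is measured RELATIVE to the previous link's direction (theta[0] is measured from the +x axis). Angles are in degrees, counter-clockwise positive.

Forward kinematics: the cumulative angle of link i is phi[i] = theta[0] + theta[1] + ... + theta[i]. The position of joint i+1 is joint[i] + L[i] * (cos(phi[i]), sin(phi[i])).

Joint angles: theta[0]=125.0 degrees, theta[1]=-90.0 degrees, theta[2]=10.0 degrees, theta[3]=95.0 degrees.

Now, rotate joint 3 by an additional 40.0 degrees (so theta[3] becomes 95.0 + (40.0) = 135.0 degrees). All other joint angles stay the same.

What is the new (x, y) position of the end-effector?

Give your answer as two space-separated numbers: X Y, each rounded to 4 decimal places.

Answer: 6.9755 12.2761

Derivation:
joint[0] = (0.0000, 0.0000)  (base)
link 0: phi[0] = 125 = 125 deg
  cos(125 deg) = -0.5736, sin(125 deg) = 0.8192
  joint[1] = (0.0000, 0.0000) + 2.1 * (-0.5736, 0.8192) = (0.0000 + -1.2045, 0.0000 + 1.7202) = (-1.2045, 1.7202)
link 1: phi[1] = 125 + -90 = 35 deg
  cos(35 deg) = 0.8192, sin(35 deg) = 0.5736
  joint[2] = (-1.2045, 1.7202) + 11.5 * (0.8192, 0.5736) = (-1.2045 + 9.4202, 1.7202 + 6.5961) = (8.2157, 8.3163)
link 2: phi[2] = 125 + -90 + 10 = 45 deg
  cos(45 deg) = 0.7071, sin(45 deg) = 0.7071
  joint[3] = (8.2157, 8.3163) + 5.6 * (0.7071, 0.7071) = (8.2157 + 3.9598, 8.3163 + 3.9598) = (12.1755, 12.2761)
link 3: phi[3] = 125 + -90 + 10 + 135 = 180 deg
  cos(180 deg) = -1.0000, sin(180 deg) = 0.0000
  joint[4] = (12.1755, 12.2761) + 5.2 * (-1.0000, 0.0000) = (12.1755 + -5.2000, 12.2761 + 0.0000) = (6.9755, 12.2761)
End effector: (6.9755, 12.2761)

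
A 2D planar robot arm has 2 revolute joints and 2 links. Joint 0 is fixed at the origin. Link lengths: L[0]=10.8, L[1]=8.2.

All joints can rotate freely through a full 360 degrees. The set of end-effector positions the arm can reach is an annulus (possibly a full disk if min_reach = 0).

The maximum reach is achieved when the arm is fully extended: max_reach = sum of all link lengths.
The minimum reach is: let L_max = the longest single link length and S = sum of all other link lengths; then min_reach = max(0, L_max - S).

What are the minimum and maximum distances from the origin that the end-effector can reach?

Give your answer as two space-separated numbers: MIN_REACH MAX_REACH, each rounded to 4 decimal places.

Link lengths: [10.8, 8.2]
max_reach = 10.8 + 8.2 = 19
L_max = max([10.8, 8.2]) = 10.8
S (sum of others) = 19 - 10.8 = 8.2
min_reach = max(0, 10.8 - 8.2) = max(0, 2.6) = 2.6

Answer: 2.6000 19.0000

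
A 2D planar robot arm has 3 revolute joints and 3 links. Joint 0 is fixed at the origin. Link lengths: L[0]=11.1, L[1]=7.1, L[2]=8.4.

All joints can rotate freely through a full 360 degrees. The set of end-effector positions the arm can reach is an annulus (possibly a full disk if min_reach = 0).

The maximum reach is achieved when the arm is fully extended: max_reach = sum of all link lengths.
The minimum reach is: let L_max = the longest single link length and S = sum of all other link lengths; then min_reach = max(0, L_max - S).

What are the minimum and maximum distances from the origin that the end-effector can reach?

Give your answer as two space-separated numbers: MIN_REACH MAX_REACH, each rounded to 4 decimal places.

Answer: 0.0000 26.6000

Derivation:
Link lengths: [11.1, 7.1, 8.4]
max_reach = 11.1 + 7.1 + 8.4 = 26.6
L_max = max([11.1, 7.1, 8.4]) = 11.1
S (sum of others) = 26.6 - 11.1 = 15.5
min_reach = max(0, 11.1 - 15.5) = max(0, -4.4) = 0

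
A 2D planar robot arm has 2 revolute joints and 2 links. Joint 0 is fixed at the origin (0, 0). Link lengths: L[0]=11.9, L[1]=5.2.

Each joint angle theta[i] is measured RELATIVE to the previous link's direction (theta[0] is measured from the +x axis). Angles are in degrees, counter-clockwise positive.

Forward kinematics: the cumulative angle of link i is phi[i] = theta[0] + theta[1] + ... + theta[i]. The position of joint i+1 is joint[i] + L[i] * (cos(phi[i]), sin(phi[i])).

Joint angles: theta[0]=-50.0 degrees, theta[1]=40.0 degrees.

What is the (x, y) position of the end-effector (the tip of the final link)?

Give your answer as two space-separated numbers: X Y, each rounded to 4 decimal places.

joint[0] = (0.0000, 0.0000)  (base)
link 0: phi[0] = -50 = -50 deg
  cos(-50 deg) = 0.6428, sin(-50 deg) = -0.7660
  joint[1] = (0.0000, 0.0000) + 11.9 * (0.6428, -0.7660) = (0.0000 + 7.6492, 0.0000 + -9.1159) = (7.6492, -9.1159)
link 1: phi[1] = -50 + 40 = -10 deg
  cos(-10 deg) = 0.9848, sin(-10 deg) = -0.1736
  joint[2] = (7.6492, -9.1159) + 5.2 * (0.9848, -0.1736) = (7.6492 + 5.1210, -9.1159 + -0.9030) = (12.7702, -10.0189)
End effector: (12.7702, -10.0189)

Answer: 12.7702 -10.0189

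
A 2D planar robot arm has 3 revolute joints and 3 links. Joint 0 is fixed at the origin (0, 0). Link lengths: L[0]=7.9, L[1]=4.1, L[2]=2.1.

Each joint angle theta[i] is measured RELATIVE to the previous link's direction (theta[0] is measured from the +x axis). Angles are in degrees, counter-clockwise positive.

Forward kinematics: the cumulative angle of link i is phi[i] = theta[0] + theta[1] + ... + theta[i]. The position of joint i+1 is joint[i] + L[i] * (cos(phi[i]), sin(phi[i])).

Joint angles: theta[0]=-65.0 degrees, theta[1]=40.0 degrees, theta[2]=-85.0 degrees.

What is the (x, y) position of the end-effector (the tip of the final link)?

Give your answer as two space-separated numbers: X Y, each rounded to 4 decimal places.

joint[0] = (0.0000, 0.0000)  (base)
link 0: phi[0] = -65 = -65 deg
  cos(-65 deg) = 0.4226, sin(-65 deg) = -0.9063
  joint[1] = (0.0000, 0.0000) + 7.9 * (0.4226, -0.9063) = (0.0000 + 3.3387, 0.0000 + -7.1598) = (3.3387, -7.1598)
link 1: phi[1] = -65 + 40 = -25 deg
  cos(-25 deg) = 0.9063, sin(-25 deg) = -0.4226
  joint[2] = (3.3387, -7.1598) + 4.1 * (0.9063, -0.4226) = (3.3387 + 3.7159, -7.1598 + -1.7327) = (7.0545, -8.8926)
link 2: phi[2] = -65 + 40 + -85 = -110 deg
  cos(-110 deg) = -0.3420, sin(-110 deg) = -0.9397
  joint[3] = (7.0545, -8.8926) + 2.1 * (-0.3420, -0.9397) = (7.0545 + -0.7182, -8.8926 + -1.9734) = (6.3363, -10.8659)
End effector: (6.3363, -10.8659)

Answer: 6.3363 -10.8659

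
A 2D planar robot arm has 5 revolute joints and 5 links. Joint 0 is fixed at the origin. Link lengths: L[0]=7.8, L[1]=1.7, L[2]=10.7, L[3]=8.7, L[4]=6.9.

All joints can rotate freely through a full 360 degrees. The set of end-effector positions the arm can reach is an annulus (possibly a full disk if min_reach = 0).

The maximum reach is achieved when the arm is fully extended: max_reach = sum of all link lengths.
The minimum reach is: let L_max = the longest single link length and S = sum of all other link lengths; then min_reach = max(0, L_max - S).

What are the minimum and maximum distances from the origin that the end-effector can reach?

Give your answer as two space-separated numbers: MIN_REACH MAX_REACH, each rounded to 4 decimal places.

Link lengths: [7.8, 1.7, 10.7, 8.7, 6.9]
max_reach = 7.8 + 1.7 + 10.7 + 8.7 + 6.9 = 35.8
L_max = max([7.8, 1.7, 10.7, 8.7, 6.9]) = 10.7
S (sum of others) = 35.8 - 10.7 = 25.1
min_reach = max(0, 10.7 - 25.1) = max(0, -14.4) = 0

Answer: 0.0000 35.8000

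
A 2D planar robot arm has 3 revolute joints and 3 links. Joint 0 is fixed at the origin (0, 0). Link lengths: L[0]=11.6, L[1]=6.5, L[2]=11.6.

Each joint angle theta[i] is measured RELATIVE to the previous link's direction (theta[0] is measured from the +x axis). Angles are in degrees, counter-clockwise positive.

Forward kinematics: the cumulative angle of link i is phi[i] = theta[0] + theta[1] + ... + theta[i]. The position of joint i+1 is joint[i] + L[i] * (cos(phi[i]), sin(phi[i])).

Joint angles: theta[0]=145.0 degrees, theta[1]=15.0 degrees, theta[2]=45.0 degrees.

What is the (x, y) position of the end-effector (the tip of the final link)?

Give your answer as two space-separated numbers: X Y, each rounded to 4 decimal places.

Answer: -26.1233 3.9742

Derivation:
joint[0] = (0.0000, 0.0000)  (base)
link 0: phi[0] = 145 = 145 deg
  cos(145 deg) = -0.8192, sin(145 deg) = 0.5736
  joint[1] = (0.0000, 0.0000) + 11.6 * (-0.8192, 0.5736) = (0.0000 + -9.5022, 0.0000 + 6.6535) = (-9.5022, 6.6535)
link 1: phi[1] = 145 + 15 = 160 deg
  cos(160 deg) = -0.9397, sin(160 deg) = 0.3420
  joint[2] = (-9.5022, 6.6535) + 6.5 * (-0.9397, 0.3420) = (-9.5022 + -6.1080, 6.6535 + 2.2231) = (-15.6102, 8.8766)
link 2: phi[2] = 145 + 15 + 45 = 205 deg
  cos(205 deg) = -0.9063, sin(205 deg) = -0.4226
  joint[3] = (-15.6102, 8.8766) + 11.6 * (-0.9063, -0.4226) = (-15.6102 + -10.5132, 8.8766 + -4.9024) = (-26.1233, 3.9742)
End effector: (-26.1233, 3.9742)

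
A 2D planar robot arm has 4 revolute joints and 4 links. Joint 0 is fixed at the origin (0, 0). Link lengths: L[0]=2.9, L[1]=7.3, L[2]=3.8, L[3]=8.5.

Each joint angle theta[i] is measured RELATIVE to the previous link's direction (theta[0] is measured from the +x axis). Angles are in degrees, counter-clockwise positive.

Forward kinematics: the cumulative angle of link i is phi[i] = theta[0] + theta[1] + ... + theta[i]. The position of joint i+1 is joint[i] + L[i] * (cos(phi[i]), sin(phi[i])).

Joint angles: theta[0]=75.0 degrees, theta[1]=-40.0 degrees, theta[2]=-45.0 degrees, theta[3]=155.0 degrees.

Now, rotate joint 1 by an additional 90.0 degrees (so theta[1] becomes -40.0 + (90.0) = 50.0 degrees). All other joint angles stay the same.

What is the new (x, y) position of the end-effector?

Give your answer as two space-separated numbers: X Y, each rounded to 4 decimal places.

joint[0] = (0.0000, 0.0000)  (base)
link 0: phi[0] = 75 = 75 deg
  cos(75 deg) = 0.2588, sin(75 deg) = 0.9659
  joint[1] = (0.0000, 0.0000) + 2.9 * (0.2588, 0.9659) = (0.0000 + 0.7506, 0.0000 + 2.8012) = (0.7506, 2.8012)
link 1: phi[1] = 75 + 50 = 125 deg
  cos(125 deg) = -0.5736, sin(125 deg) = 0.8192
  joint[2] = (0.7506, 2.8012) + 7.3 * (-0.5736, 0.8192) = (0.7506 + -4.1871, 2.8012 + 5.9798) = (-3.4365, 8.7810)
link 2: phi[2] = 75 + 50 + -45 = 80 deg
  cos(80 deg) = 0.1736, sin(80 deg) = 0.9848
  joint[3] = (-3.4365, 8.7810) + 3.8 * (0.1736, 0.9848) = (-3.4365 + 0.6599, 8.7810 + 3.7423) = (-2.7767, 12.5233)
link 3: phi[3] = 75 + 50 + -45 + 155 = 235 deg
  cos(235 deg) = -0.5736, sin(235 deg) = -0.8192
  joint[4] = (-2.7767, 12.5233) + 8.5 * (-0.5736, -0.8192) = (-2.7767 + -4.8754, 12.5233 + -6.9628) = (-7.6521, 5.5605)
End effector: (-7.6521, 5.5605)

Answer: -7.6521 5.5605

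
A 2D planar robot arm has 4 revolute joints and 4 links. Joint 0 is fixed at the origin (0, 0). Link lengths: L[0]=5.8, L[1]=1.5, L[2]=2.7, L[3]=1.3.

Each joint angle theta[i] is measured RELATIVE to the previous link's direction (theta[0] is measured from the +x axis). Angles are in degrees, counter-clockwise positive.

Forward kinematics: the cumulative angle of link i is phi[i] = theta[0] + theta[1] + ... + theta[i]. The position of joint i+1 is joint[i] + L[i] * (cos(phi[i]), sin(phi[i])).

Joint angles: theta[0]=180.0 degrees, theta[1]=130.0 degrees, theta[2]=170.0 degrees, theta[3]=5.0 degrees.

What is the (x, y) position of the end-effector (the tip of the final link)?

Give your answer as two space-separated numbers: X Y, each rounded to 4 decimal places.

joint[0] = (0.0000, 0.0000)  (base)
link 0: phi[0] = 180 = 180 deg
  cos(180 deg) = -1.0000, sin(180 deg) = 0.0000
  joint[1] = (0.0000, 0.0000) + 5.8 * (-1.0000, 0.0000) = (0.0000 + -5.8000, 0.0000 + 0.0000) = (-5.8000, 0.0000)
link 1: phi[1] = 180 + 130 = 310 deg
  cos(310 deg) = 0.6428, sin(310 deg) = -0.7660
  joint[2] = (-5.8000, 0.0000) + 1.5 * (0.6428, -0.7660) = (-5.8000 + 0.9642, 0.0000 + -1.1491) = (-4.8358, -1.1491)
link 2: phi[2] = 180 + 130 + 170 = 480 deg
  cos(480 deg) = -0.5000, sin(480 deg) = 0.8660
  joint[3] = (-4.8358, -1.1491) + 2.7 * (-0.5000, 0.8660) = (-4.8358 + -1.3500, -1.1491 + 2.3383) = (-6.1858, 1.1892)
link 3: phi[3] = 180 + 130 + 170 + 5 = 485 deg
  cos(485 deg) = -0.5736, sin(485 deg) = 0.8192
  joint[4] = (-6.1858, 1.1892) + 1.3 * (-0.5736, 0.8192) = (-6.1858 + -0.7456, 1.1892 + 1.0649) = (-6.9315, 2.2541)
End effector: (-6.9315, 2.2541)

Answer: -6.9315 2.2541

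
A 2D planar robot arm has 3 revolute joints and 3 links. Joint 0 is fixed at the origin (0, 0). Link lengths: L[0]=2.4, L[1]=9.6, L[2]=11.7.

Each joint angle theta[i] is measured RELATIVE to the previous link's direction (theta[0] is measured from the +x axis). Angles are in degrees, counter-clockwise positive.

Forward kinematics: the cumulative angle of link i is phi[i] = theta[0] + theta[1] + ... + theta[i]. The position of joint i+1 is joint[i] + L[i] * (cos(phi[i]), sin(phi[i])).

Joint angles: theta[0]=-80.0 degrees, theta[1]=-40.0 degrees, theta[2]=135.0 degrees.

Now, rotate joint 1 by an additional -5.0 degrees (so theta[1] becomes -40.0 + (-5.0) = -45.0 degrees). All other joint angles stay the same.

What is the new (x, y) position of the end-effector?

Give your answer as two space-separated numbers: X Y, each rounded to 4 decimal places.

joint[0] = (0.0000, 0.0000)  (base)
link 0: phi[0] = -80 = -80 deg
  cos(-80 deg) = 0.1736, sin(-80 deg) = -0.9848
  joint[1] = (0.0000, 0.0000) + 2.4 * (0.1736, -0.9848) = (0.0000 + 0.4168, 0.0000 + -2.3635) = (0.4168, -2.3635)
link 1: phi[1] = -80 + -45 = -125 deg
  cos(-125 deg) = -0.5736, sin(-125 deg) = -0.8192
  joint[2] = (0.4168, -2.3635) + 9.6 * (-0.5736, -0.8192) = (0.4168 + -5.5063, -2.3635 + -7.8639) = (-5.0896, -10.2274)
link 2: phi[2] = -80 + -45 + 135 = 10 deg
  cos(10 deg) = 0.9848, sin(10 deg) = 0.1736
  joint[3] = (-5.0896, -10.2274) + 11.7 * (0.9848, 0.1736) = (-5.0896 + 11.5223, -10.2274 + 2.0317) = (6.4327, -8.1957)
End effector: (6.4327, -8.1957)

Answer: 6.4327 -8.1957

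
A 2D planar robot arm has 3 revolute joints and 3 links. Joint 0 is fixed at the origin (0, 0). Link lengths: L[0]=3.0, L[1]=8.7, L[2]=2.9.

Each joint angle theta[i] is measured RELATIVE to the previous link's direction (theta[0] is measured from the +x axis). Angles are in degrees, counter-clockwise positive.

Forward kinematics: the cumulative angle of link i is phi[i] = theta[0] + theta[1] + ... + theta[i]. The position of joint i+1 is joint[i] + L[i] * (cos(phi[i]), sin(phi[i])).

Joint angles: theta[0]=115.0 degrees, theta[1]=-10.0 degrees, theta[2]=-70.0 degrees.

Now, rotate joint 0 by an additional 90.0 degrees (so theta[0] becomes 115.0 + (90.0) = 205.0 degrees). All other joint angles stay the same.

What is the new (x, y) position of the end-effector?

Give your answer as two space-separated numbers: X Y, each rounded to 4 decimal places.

joint[0] = (0.0000, 0.0000)  (base)
link 0: phi[0] = 205 = 205 deg
  cos(205 deg) = -0.9063, sin(205 deg) = -0.4226
  joint[1] = (0.0000, 0.0000) + 3 * (-0.9063, -0.4226) = (0.0000 + -2.7189, 0.0000 + -1.2679) = (-2.7189, -1.2679)
link 1: phi[1] = 205 + -10 = 195 deg
  cos(195 deg) = -0.9659, sin(195 deg) = -0.2588
  joint[2] = (-2.7189, -1.2679) + 8.7 * (-0.9659, -0.2588) = (-2.7189 + -8.4036, -1.2679 + -2.2517) = (-11.1225, -3.5196)
link 2: phi[2] = 205 + -10 + -70 = 125 deg
  cos(125 deg) = -0.5736, sin(125 deg) = 0.8192
  joint[3] = (-11.1225, -3.5196) + 2.9 * (-0.5736, 0.8192) = (-11.1225 + -1.6634, -3.5196 + 2.3755) = (-12.7858, -1.1440)
End effector: (-12.7858, -1.1440)

Answer: -12.7858 -1.1440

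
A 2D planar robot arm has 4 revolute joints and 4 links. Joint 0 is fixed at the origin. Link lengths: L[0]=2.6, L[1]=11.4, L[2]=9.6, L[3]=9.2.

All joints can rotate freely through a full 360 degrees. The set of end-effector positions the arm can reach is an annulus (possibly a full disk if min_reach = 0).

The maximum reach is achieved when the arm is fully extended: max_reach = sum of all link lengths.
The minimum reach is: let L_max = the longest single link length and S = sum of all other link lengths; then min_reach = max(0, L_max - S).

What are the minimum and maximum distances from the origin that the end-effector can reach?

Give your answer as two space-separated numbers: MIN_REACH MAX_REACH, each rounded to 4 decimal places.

Link lengths: [2.6, 11.4, 9.6, 9.2]
max_reach = 2.6 + 11.4 + 9.6 + 9.2 = 32.8
L_max = max([2.6, 11.4, 9.6, 9.2]) = 11.4
S (sum of others) = 32.8 - 11.4 = 21.4
min_reach = max(0, 11.4 - 21.4) = max(0, -10) = 0

Answer: 0.0000 32.8000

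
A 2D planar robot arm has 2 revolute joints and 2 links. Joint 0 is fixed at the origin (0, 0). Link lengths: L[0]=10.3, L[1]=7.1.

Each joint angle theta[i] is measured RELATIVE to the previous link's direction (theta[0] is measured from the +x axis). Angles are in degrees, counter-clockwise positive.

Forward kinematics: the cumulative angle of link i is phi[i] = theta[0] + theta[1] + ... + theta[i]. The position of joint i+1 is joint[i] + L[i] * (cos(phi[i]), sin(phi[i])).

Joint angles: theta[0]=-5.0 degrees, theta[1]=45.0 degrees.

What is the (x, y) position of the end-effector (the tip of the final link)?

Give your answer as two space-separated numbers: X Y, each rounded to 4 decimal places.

joint[0] = (0.0000, 0.0000)  (base)
link 0: phi[0] = -5 = -5 deg
  cos(-5 deg) = 0.9962, sin(-5 deg) = -0.0872
  joint[1] = (0.0000, 0.0000) + 10.3 * (0.9962, -0.0872) = (0.0000 + 10.2608, 0.0000 + -0.8977) = (10.2608, -0.8977)
link 1: phi[1] = -5 + 45 = 40 deg
  cos(40 deg) = 0.7660, sin(40 deg) = 0.6428
  joint[2] = (10.2608, -0.8977) + 7.1 * (0.7660, 0.6428) = (10.2608 + 5.4389, -0.8977 + 4.5638) = (15.6997, 3.6661)
End effector: (15.6997, 3.6661)

Answer: 15.6997 3.6661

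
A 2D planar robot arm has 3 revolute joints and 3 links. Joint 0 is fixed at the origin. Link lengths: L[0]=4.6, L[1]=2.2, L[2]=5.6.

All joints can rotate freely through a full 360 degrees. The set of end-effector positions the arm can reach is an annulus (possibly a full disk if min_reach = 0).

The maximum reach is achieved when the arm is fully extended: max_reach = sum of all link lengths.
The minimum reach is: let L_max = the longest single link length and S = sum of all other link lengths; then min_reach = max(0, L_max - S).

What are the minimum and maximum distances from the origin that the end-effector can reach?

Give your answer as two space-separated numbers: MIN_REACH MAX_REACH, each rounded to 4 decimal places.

Link lengths: [4.6, 2.2, 5.6]
max_reach = 4.6 + 2.2 + 5.6 = 12.4
L_max = max([4.6, 2.2, 5.6]) = 5.6
S (sum of others) = 12.4 - 5.6 = 6.8
min_reach = max(0, 5.6 - 6.8) = max(0, -1.2) = 0

Answer: 0.0000 12.4000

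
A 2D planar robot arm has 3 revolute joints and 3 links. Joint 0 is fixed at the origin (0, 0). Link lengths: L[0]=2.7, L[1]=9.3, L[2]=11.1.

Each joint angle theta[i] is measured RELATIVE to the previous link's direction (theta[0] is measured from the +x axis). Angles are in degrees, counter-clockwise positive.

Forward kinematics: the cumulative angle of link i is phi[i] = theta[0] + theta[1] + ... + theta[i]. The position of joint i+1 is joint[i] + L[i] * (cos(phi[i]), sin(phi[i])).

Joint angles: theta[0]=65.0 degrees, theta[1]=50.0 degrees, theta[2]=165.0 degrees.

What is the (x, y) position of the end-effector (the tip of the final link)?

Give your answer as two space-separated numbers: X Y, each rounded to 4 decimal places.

joint[0] = (0.0000, 0.0000)  (base)
link 0: phi[0] = 65 = 65 deg
  cos(65 deg) = 0.4226, sin(65 deg) = 0.9063
  joint[1] = (0.0000, 0.0000) + 2.7 * (0.4226, 0.9063) = (0.0000 + 1.1411, 0.0000 + 2.4470) = (1.1411, 2.4470)
link 1: phi[1] = 65 + 50 = 115 deg
  cos(115 deg) = -0.4226, sin(115 deg) = 0.9063
  joint[2] = (1.1411, 2.4470) + 9.3 * (-0.4226, 0.9063) = (1.1411 + -3.9303, 2.4470 + 8.4287) = (-2.7893, 10.8757)
link 2: phi[2] = 65 + 50 + 165 = 280 deg
  cos(280 deg) = 0.1736, sin(280 deg) = -0.9848
  joint[3] = (-2.7893, 10.8757) + 11.1 * (0.1736, -0.9848) = (-2.7893 + 1.9275, 10.8757 + -10.9314) = (-0.8618, -0.0557)
End effector: (-0.8618, -0.0557)

Answer: -0.8618 -0.0557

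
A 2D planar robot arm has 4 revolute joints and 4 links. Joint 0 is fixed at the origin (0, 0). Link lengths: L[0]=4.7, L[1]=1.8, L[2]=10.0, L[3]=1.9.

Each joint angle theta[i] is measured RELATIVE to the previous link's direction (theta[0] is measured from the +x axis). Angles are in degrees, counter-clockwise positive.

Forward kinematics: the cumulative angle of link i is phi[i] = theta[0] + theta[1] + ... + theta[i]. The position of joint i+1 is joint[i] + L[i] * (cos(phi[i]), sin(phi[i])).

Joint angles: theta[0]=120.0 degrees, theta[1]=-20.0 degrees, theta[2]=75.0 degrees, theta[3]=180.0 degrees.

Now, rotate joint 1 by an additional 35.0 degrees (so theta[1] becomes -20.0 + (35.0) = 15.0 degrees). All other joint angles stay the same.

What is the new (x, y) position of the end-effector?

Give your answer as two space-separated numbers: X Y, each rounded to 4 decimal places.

Answer: -10.6376 1.2931

Derivation:
joint[0] = (0.0000, 0.0000)  (base)
link 0: phi[0] = 120 = 120 deg
  cos(120 deg) = -0.5000, sin(120 deg) = 0.8660
  joint[1] = (0.0000, 0.0000) + 4.7 * (-0.5000, 0.8660) = (0.0000 + -2.3500, 0.0000 + 4.0703) = (-2.3500, 4.0703)
link 1: phi[1] = 120 + 15 = 135 deg
  cos(135 deg) = -0.7071, sin(135 deg) = 0.7071
  joint[2] = (-2.3500, 4.0703) + 1.8 * (-0.7071, 0.7071) = (-2.3500 + -1.2728, 4.0703 + 1.2728) = (-3.6228, 5.3431)
link 2: phi[2] = 120 + 15 + 75 = 210 deg
  cos(210 deg) = -0.8660, sin(210 deg) = -0.5000
  joint[3] = (-3.6228, 5.3431) + 10 * (-0.8660, -0.5000) = (-3.6228 + -8.6603, 5.3431 + -5.0000) = (-12.2830, 0.3431)
link 3: phi[3] = 120 + 15 + 75 + 180 = 390 deg
  cos(390 deg) = 0.8660, sin(390 deg) = 0.5000
  joint[4] = (-12.2830, 0.3431) + 1.9 * (0.8660, 0.5000) = (-12.2830 + 1.6454, 0.3431 + 0.9500) = (-10.6376, 1.2931)
End effector: (-10.6376, 1.2931)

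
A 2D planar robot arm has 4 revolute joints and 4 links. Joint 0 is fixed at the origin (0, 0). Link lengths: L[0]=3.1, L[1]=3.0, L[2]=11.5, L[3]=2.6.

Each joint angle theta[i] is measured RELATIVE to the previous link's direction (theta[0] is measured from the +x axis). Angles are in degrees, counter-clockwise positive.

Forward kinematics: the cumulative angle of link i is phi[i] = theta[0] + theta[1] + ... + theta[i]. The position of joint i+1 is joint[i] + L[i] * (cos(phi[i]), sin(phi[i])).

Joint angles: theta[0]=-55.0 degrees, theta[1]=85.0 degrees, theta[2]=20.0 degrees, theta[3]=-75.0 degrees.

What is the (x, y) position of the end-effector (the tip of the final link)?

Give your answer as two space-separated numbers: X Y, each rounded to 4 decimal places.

joint[0] = (0.0000, 0.0000)  (base)
link 0: phi[0] = -55 = -55 deg
  cos(-55 deg) = 0.5736, sin(-55 deg) = -0.8192
  joint[1] = (0.0000, 0.0000) + 3.1 * (0.5736, -0.8192) = (0.0000 + 1.7781, 0.0000 + -2.5394) = (1.7781, -2.5394)
link 1: phi[1] = -55 + 85 = 30 deg
  cos(30 deg) = 0.8660, sin(30 deg) = 0.5000
  joint[2] = (1.7781, -2.5394) + 3 * (0.8660, 0.5000) = (1.7781 + 2.5981, -2.5394 + 1.5000) = (4.3762, -1.0394)
link 2: phi[2] = -55 + 85 + 20 = 50 deg
  cos(50 deg) = 0.6428, sin(50 deg) = 0.7660
  joint[3] = (4.3762, -1.0394) + 11.5 * (0.6428, 0.7660) = (4.3762 + 7.3921, -1.0394 + 8.8095) = (11.7682, 7.7701)
link 3: phi[3] = -55 + 85 + 20 + -75 = -25 deg
  cos(-25 deg) = 0.9063, sin(-25 deg) = -0.4226
  joint[4] = (11.7682, 7.7701) + 2.6 * (0.9063, -0.4226) = (11.7682 + 2.3564, 7.7701 + -1.0988) = (14.1246, 6.6713)
End effector: (14.1246, 6.6713)

Answer: 14.1246 6.6713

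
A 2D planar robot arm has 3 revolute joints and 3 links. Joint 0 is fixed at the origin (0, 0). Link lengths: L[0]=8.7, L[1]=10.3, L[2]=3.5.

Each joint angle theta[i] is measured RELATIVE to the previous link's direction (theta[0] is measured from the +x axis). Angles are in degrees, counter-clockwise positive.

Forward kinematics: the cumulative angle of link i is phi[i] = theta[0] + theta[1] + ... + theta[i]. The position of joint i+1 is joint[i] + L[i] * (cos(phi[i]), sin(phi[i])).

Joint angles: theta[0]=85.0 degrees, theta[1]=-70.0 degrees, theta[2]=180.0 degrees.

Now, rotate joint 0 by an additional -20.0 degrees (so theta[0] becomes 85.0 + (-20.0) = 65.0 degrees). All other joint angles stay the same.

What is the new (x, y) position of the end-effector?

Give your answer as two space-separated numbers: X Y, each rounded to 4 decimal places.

Answer: 10.4509 7.2922

Derivation:
joint[0] = (0.0000, 0.0000)  (base)
link 0: phi[0] = 65 = 65 deg
  cos(65 deg) = 0.4226, sin(65 deg) = 0.9063
  joint[1] = (0.0000, 0.0000) + 8.7 * (0.4226, 0.9063) = (0.0000 + 3.6768, 0.0000 + 7.8849) = (3.6768, 7.8849)
link 1: phi[1] = 65 + -70 = -5 deg
  cos(-5 deg) = 0.9962, sin(-5 deg) = -0.0872
  joint[2] = (3.6768, 7.8849) + 10.3 * (0.9962, -0.0872) = (3.6768 + 10.2608, 7.8849 + -0.8977) = (13.9376, 6.9872)
link 2: phi[2] = 65 + -70 + 180 = 175 deg
  cos(175 deg) = -0.9962, sin(175 deg) = 0.0872
  joint[3] = (13.9376, 6.9872) + 3.5 * (-0.9962, 0.0872) = (13.9376 + -3.4867, 6.9872 + 0.3050) = (10.4509, 7.2922)
End effector: (10.4509, 7.2922)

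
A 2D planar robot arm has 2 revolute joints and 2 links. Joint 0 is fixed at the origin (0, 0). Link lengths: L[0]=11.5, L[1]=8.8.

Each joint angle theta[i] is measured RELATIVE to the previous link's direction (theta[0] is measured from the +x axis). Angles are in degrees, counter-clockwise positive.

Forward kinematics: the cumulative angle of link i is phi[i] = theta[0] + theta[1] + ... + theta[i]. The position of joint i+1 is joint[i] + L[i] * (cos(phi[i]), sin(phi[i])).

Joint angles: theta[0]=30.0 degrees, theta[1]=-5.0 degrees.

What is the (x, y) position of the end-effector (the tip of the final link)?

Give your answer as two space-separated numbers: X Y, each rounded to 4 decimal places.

Answer: 17.9348 9.4690

Derivation:
joint[0] = (0.0000, 0.0000)  (base)
link 0: phi[0] = 30 = 30 deg
  cos(30 deg) = 0.8660, sin(30 deg) = 0.5000
  joint[1] = (0.0000, 0.0000) + 11.5 * (0.8660, 0.5000) = (0.0000 + 9.9593, 0.0000 + 5.7500) = (9.9593, 5.7500)
link 1: phi[1] = 30 + -5 = 25 deg
  cos(25 deg) = 0.9063, sin(25 deg) = 0.4226
  joint[2] = (9.9593, 5.7500) + 8.8 * (0.9063, 0.4226) = (9.9593 + 7.9755, 5.7500 + 3.7190) = (17.9348, 9.4690)
End effector: (17.9348, 9.4690)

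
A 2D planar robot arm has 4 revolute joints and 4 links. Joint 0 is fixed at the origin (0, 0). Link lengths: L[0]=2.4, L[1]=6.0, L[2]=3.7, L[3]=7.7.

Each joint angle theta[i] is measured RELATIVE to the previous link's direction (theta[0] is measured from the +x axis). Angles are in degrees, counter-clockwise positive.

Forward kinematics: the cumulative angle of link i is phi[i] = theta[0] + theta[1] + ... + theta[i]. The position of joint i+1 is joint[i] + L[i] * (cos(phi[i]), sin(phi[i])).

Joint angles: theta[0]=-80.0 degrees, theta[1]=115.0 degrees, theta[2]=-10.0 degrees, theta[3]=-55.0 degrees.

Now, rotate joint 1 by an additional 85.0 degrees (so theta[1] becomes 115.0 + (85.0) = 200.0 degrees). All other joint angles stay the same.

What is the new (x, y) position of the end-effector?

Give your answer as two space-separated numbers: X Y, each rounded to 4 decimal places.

joint[0] = (0.0000, 0.0000)  (base)
link 0: phi[0] = -80 = -80 deg
  cos(-80 deg) = 0.1736, sin(-80 deg) = -0.9848
  joint[1] = (0.0000, 0.0000) + 2.4 * (0.1736, -0.9848) = (0.0000 + 0.4168, 0.0000 + -2.3635) = (0.4168, -2.3635)
link 1: phi[1] = -80 + 200 = 120 deg
  cos(120 deg) = -0.5000, sin(120 deg) = 0.8660
  joint[2] = (0.4168, -2.3635) + 6 * (-0.5000, 0.8660) = (0.4168 + -3.0000, -2.3635 + 5.1962) = (-2.5832, 2.8326)
link 2: phi[2] = -80 + 200 + -10 = 110 deg
  cos(110 deg) = -0.3420, sin(110 deg) = 0.9397
  joint[3] = (-2.5832, 2.8326) + 3.7 * (-0.3420, 0.9397) = (-2.5832 + -1.2655, 2.8326 + 3.4769) = (-3.8487, 6.3095)
link 3: phi[3] = -80 + 200 + -10 + -55 = 55 deg
  cos(55 deg) = 0.5736, sin(55 deg) = 0.8192
  joint[4] = (-3.8487, 6.3095) + 7.7 * (0.5736, 0.8192) = (-3.8487 + 4.4165, 6.3095 + 6.3075) = (0.5678, 12.6169)
End effector: (0.5678, 12.6169)

Answer: 0.5678 12.6169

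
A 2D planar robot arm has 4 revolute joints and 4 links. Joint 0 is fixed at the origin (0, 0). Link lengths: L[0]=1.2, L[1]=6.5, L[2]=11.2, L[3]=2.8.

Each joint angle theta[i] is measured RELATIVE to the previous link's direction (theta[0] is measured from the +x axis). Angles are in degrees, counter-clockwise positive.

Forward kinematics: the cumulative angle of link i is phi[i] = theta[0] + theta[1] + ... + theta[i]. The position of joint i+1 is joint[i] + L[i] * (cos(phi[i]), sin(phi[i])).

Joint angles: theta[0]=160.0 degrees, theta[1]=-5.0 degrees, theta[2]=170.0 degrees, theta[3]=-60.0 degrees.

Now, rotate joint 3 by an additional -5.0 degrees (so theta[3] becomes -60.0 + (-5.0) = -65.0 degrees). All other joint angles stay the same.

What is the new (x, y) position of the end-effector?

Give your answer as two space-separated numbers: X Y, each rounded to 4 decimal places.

joint[0] = (0.0000, 0.0000)  (base)
link 0: phi[0] = 160 = 160 deg
  cos(160 deg) = -0.9397, sin(160 deg) = 0.3420
  joint[1] = (0.0000, 0.0000) + 1.2 * (-0.9397, 0.3420) = (0.0000 + -1.1276, 0.0000 + 0.4104) = (-1.1276, 0.4104)
link 1: phi[1] = 160 + -5 = 155 deg
  cos(155 deg) = -0.9063, sin(155 deg) = 0.4226
  joint[2] = (-1.1276, 0.4104) + 6.5 * (-0.9063, 0.4226) = (-1.1276 + -5.8910, 0.4104 + 2.7470) = (-7.0186, 3.1574)
link 2: phi[2] = 160 + -5 + 170 = 325 deg
  cos(325 deg) = 0.8192, sin(325 deg) = -0.5736
  joint[3] = (-7.0186, 3.1574) + 11.2 * (0.8192, -0.5736) = (-7.0186 + 9.1745, 3.1574 + -6.4241) = (2.1559, -3.2666)
link 3: phi[3] = 160 + -5 + 170 + -65 = 260 deg
  cos(260 deg) = -0.1736, sin(260 deg) = -0.9848
  joint[4] = (2.1559, -3.2666) + 2.8 * (-0.1736, -0.9848) = (2.1559 + -0.4862, -3.2666 + -2.7575) = (1.6697, -6.0241)
End effector: (1.6697, -6.0241)

Answer: 1.6697 -6.0241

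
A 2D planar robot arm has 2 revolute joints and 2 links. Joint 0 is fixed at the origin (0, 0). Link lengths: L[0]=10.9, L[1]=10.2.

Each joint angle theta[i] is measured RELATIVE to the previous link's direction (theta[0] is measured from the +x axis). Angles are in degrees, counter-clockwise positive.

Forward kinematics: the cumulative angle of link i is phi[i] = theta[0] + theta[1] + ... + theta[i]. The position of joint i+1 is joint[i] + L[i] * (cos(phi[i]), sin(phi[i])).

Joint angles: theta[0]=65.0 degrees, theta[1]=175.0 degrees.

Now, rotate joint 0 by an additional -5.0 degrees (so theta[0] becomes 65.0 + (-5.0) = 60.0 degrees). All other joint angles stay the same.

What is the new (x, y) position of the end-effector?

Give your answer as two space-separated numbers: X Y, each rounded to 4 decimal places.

joint[0] = (0.0000, 0.0000)  (base)
link 0: phi[0] = 60 = 60 deg
  cos(60 deg) = 0.5000, sin(60 deg) = 0.8660
  joint[1] = (0.0000, 0.0000) + 10.9 * (0.5000, 0.8660) = (0.0000 + 5.4500, 0.0000 + 9.4397) = (5.4500, 9.4397)
link 1: phi[1] = 60 + 175 = 235 deg
  cos(235 deg) = -0.5736, sin(235 deg) = -0.8192
  joint[2] = (5.4500, 9.4397) + 10.2 * (-0.5736, -0.8192) = (5.4500 + -5.8505, 9.4397 + -8.3554) = (-0.4005, 1.0843)
End effector: (-0.4005, 1.0843)

Answer: -0.4005 1.0843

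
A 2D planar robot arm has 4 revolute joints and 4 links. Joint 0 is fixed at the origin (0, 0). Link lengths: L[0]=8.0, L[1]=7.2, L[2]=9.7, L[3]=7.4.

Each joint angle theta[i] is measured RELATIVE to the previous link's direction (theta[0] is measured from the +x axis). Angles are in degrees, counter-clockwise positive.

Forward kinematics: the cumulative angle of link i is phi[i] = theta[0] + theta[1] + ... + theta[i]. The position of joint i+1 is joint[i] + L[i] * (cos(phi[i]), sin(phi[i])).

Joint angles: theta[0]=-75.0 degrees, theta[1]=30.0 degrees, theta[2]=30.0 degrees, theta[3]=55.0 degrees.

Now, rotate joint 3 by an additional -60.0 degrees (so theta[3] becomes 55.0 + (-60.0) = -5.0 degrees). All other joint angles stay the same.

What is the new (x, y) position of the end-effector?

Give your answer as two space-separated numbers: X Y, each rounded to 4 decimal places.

Answer: 23.4849 -17.8601

Derivation:
joint[0] = (0.0000, 0.0000)  (base)
link 0: phi[0] = -75 = -75 deg
  cos(-75 deg) = 0.2588, sin(-75 deg) = -0.9659
  joint[1] = (0.0000, 0.0000) + 8 * (0.2588, -0.9659) = (0.0000 + 2.0706, 0.0000 + -7.7274) = (2.0706, -7.7274)
link 1: phi[1] = -75 + 30 = -45 deg
  cos(-45 deg) = 0.7071, sin(-45 deg) = -0.7071
  joint[2] = (2.0706, -7.7274) + 7.2 * (0.7071, -0.7071) = (2.0706 + 5.0912, -7.7274 + -5.0912) = (7.1617, -12.8186)
link 2: phi[2] = -75 + 30 + 30 = -15 deg
  cos(-15 deg) = 0.9659, sin(-15 deg) = -0.2588
  joint[3] = (7.1617, -12.8186) + 9.7 * (0.9659, -0.2588) = (7.1617 + 9.3695, -12.8186 + -2.5105) = (16.5312, -15.3291)
link 3: phi[3] = -75 + 30 + 30 + -5 = -20 deg
  cos(-20 deg) = 0.9397, sin(-20 deg) = -0.3420
  joint[4] = (16.5312, -15.3291) + 7.4 * (0.9397, -0.3420) = (16.5312 + 6.9537, -15.3291 + -2.5309) = (23.4849, -17.8601)
End effector: (23.4849, -17.8601)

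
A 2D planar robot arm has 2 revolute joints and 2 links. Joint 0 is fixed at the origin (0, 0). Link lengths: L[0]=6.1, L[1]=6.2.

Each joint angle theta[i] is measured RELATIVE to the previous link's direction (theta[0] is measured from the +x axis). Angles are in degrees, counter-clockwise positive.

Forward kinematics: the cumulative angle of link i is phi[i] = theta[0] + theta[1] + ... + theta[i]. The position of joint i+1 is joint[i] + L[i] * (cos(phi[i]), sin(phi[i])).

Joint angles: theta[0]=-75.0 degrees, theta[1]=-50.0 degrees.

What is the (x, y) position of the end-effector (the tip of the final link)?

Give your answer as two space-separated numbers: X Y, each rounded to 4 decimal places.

joint[0] = (0.0000, 0.0000)  (base)
link 0: phi[0] = -75 = -75 deg
  cos(-75 deg) = 0.2588, sin(-75 deg) = -0.9659
  joint[1] = (0.0000, 0.0000) + 6.1 * (0.2588, -0.9659) = (0.0000 + 1.5788, 0.0000 + -5.8921) = (1.5788, -5.8921)
link 1: phi[1] = -75 + -50 = -125 deg
  cos(-125 deg) = -0.5736, sin(-125 deg) = -0.8192
  joint[2] = (1.5788, -5.8921) + 6.2 * (-0.5736, -0.8192) = (1.5788 + -3.5562, -5.8921 + -5.0787) = (-1.9774, -10.9709)
End effector: (-1.9774, -10.9709)

Answer: -1.9774 -10.9709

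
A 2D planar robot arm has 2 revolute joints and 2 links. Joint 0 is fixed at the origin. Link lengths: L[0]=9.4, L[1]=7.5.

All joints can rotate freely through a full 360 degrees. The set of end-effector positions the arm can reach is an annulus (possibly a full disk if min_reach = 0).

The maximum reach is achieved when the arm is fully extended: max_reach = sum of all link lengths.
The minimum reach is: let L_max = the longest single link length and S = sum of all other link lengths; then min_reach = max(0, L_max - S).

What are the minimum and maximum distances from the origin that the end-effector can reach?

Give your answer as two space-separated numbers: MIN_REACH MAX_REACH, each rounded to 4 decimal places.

Answer: 1.9000 16.9000

Derivation:
Link lengths: [9.4, 7.5]
max_reach = 9.4 + 7.5 = 16.9
L_max = max([9.4, 7.5]) = 9.4
S (sum of others) = 16.9 - 9.4 = 7.5
min_reach = max(0, 9.4 - 7.5) = max(0, 1.9) = 1.9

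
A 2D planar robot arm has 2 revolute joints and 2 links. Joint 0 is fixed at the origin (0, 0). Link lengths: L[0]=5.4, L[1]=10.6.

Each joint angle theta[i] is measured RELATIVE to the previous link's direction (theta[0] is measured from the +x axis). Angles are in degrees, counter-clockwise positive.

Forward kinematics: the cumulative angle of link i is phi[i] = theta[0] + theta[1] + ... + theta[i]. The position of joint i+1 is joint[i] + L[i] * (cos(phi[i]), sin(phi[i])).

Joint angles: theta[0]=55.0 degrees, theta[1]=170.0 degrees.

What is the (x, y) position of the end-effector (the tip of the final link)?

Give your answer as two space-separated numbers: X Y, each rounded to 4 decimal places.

Answer: -4.3980 -3.0719

Derivation:
joint[0] = (0.0000, 0.0000)  (base)
link 0: phi[0] = 55 = 55 deg
  cos(55 deg) = 0.5736, sin(55 deg) = 0.8192
  joint[1] = (0.0000, 0.0000) + 5.4 * (0.5736, 0.8192) = (0.0000 + 3.0973, 0.0000 + 4.4234) = (3.0973, 4.4234)
link 1: phi[1] = 55 + 170 = 225 deg
  cos(225 deg) = -0.7071, sin(225 deg) = -0.7071
  joint[2] = (3.0973, 4.4234) + 10.6 * (-0.7071, -0.7071) = (3.0973 + -7.4953, 4.4234 + -7.4953) = (-4.3980, -3.0719)
End effector: (-4.3980, -3.0719)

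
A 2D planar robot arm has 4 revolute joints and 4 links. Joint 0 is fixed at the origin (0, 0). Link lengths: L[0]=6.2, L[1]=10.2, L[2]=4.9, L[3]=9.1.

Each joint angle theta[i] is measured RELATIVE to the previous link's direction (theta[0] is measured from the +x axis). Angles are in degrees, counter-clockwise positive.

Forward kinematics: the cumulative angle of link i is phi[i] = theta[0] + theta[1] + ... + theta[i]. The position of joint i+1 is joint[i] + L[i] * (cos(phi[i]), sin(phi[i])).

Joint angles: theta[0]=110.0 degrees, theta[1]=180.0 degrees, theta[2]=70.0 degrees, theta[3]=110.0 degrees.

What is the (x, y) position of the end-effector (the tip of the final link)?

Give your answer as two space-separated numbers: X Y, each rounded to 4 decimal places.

joint[0] = (0.0000, 0.0000)  (base)
link 0: phi[0] = 110 = 110 deg
  cos(110 deg) = -0.3420, sin(110 deg) = 0.9397
  joint[1] = (0.0000, 0.0000) + 6.2 * (-0.3420, 0.9397) = (0.0000 + -2.1205, 0.0000 + 5.8261) = (-2.1205, 5.8261)
link 1: phi[1] = 110 + 180 = 290 deg
  cos(290 deg) = 0.3420, sin(290 deg) = -0.9397
  joint[2] = (-2.1205, 5.8261) + 10.2 * (0.3420, -0.9397) = (-2.1205 + 3.4886, 5.8261 + -9.5849) = (1.3681, -3.7588)
link 2: phi[2] = 110 + 180 + 70 = 360 deg
  cos(360 deg) = 1.0000, sin(360 deg) = -0.0000
  joint[3] = (1.3681, -3.7588) + 4.9 * (1.0000, -0.0000) = (1.3681 + 4.9000, -3.7588 + -0.0000) = (6.2681, -3.7588)
link 3: phi[3] = 110 + 180 + 70 + 110 = 470 deg
  cos(470 deg) = -0.3420, sin(470 deg) = 0.9397
  joint[4] = (6.2681, -3.7588) + 9.1 * (-0.3420, 0.9397) = (6.2681 + -3.1124, -3.7588 + 8.5512) = (3.1557, 4.7924)
End effector: (3.1557, 4.7924)

Answer: 3.1557 4.7924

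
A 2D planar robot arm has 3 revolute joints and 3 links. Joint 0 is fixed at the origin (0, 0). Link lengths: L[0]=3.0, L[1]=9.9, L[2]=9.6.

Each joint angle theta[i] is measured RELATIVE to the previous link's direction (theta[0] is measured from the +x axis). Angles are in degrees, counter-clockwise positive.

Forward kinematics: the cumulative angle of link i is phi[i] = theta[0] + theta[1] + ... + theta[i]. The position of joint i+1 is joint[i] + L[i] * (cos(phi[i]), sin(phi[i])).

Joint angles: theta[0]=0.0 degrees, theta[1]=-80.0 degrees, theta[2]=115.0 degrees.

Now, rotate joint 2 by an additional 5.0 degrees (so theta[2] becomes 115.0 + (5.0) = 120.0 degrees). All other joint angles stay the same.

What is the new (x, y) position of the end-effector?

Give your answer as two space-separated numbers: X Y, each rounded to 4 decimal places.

joint[0] = (0.0000, 0.0000)  (base)
link 0: phi[0] = 0 = 0 deg
  cos(0 deg) = 1.0000, sin(0 deg) = 0.0000
  joint[1] = (0.0000, 0.0000) + 3 * (1.0000, 0.0000) = (0.0000 + 3.0000, 0.0000 + 0.0000) = (3.0000, 0.0000)
link 1: phi[1] = 0 + -80 = -80 deg
  cos(-80 deg) = 0.1736, sin(-80 deg) = -0.9848
  joint[2] = (3.0000, 0.0000) + 9.9 * (0.1736, -0.9848) = (3.0000 + 1.7191, 0.0000 + -9.7496) = (4.7191, -9.7496)
link 2: phi[2] = 0 + -80 + 120 = 40 deg
  cos(40 deg) = 0.7660, sin(40 deg) = 0.6428
  joint[3] = (4.7191, -9.7496) + 9.6 * (0.7660, 0.6428) = (4.7191 + 7.3540, -9.7496 + 6.1708) = (12.0731, -3.5788)
End effector: (12.0731, -3.5788)

Answer: 12.0731 -3.5788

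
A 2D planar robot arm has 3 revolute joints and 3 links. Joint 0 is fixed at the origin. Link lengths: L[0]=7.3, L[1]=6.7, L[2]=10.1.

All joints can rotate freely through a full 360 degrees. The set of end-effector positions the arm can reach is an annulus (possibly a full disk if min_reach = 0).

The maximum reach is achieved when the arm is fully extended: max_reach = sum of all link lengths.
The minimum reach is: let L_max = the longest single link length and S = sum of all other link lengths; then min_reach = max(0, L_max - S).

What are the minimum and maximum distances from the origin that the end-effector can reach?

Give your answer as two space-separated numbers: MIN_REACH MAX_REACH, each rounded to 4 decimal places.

Answer: 0.0000 24.1000

Derivation:
Link lengths: [7.3, 6.7, 10.1]
max_reach = 7.3 + 6.7 + 10.1 = 24.1
L_max = max([7.3, 6.7, 10.1]) = 10.1
S (sum of others) = 24.1 - 10.1 = 14
min_reach = max(0, 10.1 - 14) = max(0, -3.9) = 0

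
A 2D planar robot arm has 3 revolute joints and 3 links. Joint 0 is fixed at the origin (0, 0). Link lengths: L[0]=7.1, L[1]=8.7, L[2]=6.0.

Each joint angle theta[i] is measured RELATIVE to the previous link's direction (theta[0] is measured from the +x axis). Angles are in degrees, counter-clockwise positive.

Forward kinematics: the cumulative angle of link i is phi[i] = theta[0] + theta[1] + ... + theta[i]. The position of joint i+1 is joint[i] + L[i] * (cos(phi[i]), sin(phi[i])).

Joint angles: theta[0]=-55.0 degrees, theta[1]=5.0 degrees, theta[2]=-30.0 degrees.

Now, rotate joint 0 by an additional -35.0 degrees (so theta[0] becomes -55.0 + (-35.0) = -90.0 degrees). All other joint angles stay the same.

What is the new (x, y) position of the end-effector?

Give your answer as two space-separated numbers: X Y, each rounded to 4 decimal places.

joint[0] = (0.0000, 0.0000)  (base)
link 0: phi[0] = -90 = -90 deg
  cos(-90 deg) = 0.0000, sin(-90 deg) = -1.0000
  joint[1] = (0.0000, 0.0000) + 7.1 * (0.0000, -1.0000) = (0.0000 + 0.0000, 0.0000 + -7.1000) = (0.0000, -7.1000)
link 1: phi[1] = -90 + 5 = -85 deg
  cos(-85 deg) = 0.0872, sin(-85 deg) = -0.9962
  joint[2] = (0.0000, -7.1000) + 8.7 * (0.0872, -0.9962) = (0.0000 + 0.7583, -7.1000 + -8.6669) = (0.7583, -15.7669)
link 2: phi[2] = -90 + 5 + -30 = -115 deg
  cos(-115 deg) = -0.4226, sin(-115 deg) = -0.9063
  joint[3] = (0.7583, -15.7669) + 6 * (-0.4226, -0.9063) = (0.7583 + -2.5357, -15.7669 + -5.4378) = (-1.7775, -21.2047)
End effector: (-1.7775, -21.2047)

Answer: -1.7775 -21.2047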